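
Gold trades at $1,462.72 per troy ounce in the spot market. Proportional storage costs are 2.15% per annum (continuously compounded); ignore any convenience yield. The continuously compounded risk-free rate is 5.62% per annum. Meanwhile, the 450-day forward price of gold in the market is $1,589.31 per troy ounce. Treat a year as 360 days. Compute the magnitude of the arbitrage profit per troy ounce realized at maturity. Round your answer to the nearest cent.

Fair forward: F* = S·e^(carry·T), with carry = (r + u) = 0.0562 + 0.0215 = 0.0777
F* = 1462.72 · e^(0.0777 × 450/360) = 1462.72 · e^0.09712500 = 1462.72 × 1.10199811 = $1611.9147
Market $1589.31 < fair $1611.9147: forward underpriced → reverse cash-and-carry (short spot, go long the forward).
At maturity, profit = |F_mkt − F*| = |1589.31 − 1611.9147| = $22.60 per troy ounce

$22.60 per troy ounce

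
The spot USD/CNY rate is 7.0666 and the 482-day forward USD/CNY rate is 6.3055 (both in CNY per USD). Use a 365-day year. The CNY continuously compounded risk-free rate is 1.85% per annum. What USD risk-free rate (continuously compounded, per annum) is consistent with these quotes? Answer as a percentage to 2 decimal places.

10.48%

F = S·e^((r_CNY − r_USD)T) ⇒ r_USD = r_CNY − ln(F/S)/T
ln(6.3055/7.0666) = -0.113957; /(482/365) = -0.086295
r_USD = 0.0185 + 0.086295 = 0.104795
r_USD = 10.48%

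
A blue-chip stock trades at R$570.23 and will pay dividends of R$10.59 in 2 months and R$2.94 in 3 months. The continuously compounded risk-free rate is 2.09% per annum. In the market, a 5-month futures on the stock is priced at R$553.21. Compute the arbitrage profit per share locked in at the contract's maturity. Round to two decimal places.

PV(dividends) I = 10.59·e^(−0.0209·2/12) + 2.94·e^(−0.0209·3/12) = 13.4779
Fair futures F* = (S − I)·e^(rT) = (570.23 − 13.4779)·e^0.008708 = 556.7521 × 1.008746 = 561.6215
Market R$553.21 < fair 561.6215: forward underpriced → reverse cash-and-carry (short the stock, invest proceeds at r, pay the dividends, go long the forward).
Profit at T = |F_mkt − F*| = |553.21 − 561.6215| = R$8.41 per share

R$8.41 per share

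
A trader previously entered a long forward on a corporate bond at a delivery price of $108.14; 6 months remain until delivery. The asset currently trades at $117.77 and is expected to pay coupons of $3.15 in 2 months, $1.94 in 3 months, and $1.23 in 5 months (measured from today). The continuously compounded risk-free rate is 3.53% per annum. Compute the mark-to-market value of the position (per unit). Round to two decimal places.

$5.26

PV(remaining coupons) I = 3.15·e^(−0.0353·2/12) + 1.94·e^(−0.0353·3/12) + 1.23·e^(−0.0353·5/12) = 6.2665
Current forward F = (S − I)·e^(rT) = (117.77 − 6.2665)·e^(0.0353·6/12) = 111.5035 × 1.017807 = 113.4890
Value (long) = (F − K)·e^(−rT) = (113.4890 − 108.14) × 0.982505 = 5.2554
Value = $5.26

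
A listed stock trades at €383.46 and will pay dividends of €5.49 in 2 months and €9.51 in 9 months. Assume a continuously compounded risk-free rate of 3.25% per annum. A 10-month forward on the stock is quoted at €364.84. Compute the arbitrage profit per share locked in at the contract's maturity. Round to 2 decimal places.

€14.00 per share

PV(dividends) I = 5.49·e^(−0.0325·2/12) + 9.51·e^(−0.0325·9/12) = 14.7413
Fair forward F* = (S − I)·e^(rT) = (383.46 − 14.7413)·e^0.027083 = 368.7187 × 1.027453 = 378.8411
Market €364.84 < fair 378.8411: forward underpriced → reverse cash-and-carry (short the stock, invest proceeds at r, pay the dividends, go long the forward).
Profit at T = |F_mkt − F*| = |364.84 − 378.8411| = €14.00 per share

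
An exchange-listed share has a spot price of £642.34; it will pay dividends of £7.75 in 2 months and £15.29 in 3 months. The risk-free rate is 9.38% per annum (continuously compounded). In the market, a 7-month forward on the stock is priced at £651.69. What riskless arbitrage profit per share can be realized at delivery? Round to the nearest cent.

£2.94 per share

PV(dividends) I = 7.75·e^(−0.0938·2/12) + 15.29·e^(−0.0938·3/12) = 22.5654
Fair forward F* = (S − I)·e^(rT) = (642.34 − 22.5654)·e^0.054717 = 619.7746 × 1.056242 = 654.6320
Market £651.69 < fair 654.6320: forward underpriced → reverse cash-and-carry (short the stock, invest proceeds at r, pay the dividends, go long the forward).
Profit at T = |F_mkt − F*| = |651.69 − 654.6320| = £2.94 per share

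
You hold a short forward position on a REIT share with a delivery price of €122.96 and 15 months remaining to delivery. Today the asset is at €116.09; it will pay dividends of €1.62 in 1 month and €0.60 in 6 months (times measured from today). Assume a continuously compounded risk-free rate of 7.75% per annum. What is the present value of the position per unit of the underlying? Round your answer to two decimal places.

-€2.30

PV(remaining dividends) I = 1.62·e^(−0.0775·1/12) + 0.60·e^(−0.0775·6/12) = 2.1868
Current forward F = (S − I)·e^(rT) = (116.09 − 2.1868)·e^(0.0775·15/12) = 113.9032 × 1.101723 = 125.4898
Value (long) = (F − K)·e^(−rT) = (125.4898 − 122.96) × 0.907669 = 2.2962
Short position value = −(long value) = -€2.30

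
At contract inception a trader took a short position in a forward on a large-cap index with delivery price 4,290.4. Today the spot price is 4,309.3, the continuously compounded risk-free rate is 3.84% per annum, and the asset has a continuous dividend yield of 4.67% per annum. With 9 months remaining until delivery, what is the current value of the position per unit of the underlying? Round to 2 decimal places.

Current fair forward for the remaining 9 months: F = S·e^((r − q)·T), (r − q) = 0.0384 − 0.0467 = -0.0083
F = 4309.3 · e^(-0.0083 × 9/12) = 4309.3 × 0.99379434 = 4282.5579
Value of long forward = (F − K)·e^(−rT) = (4282.5579 − 4290.4) · e^(−0.0384·9/12)
= -7.8421 × 0.97161077 = -7.62
Short position value = −(long value) = 7.62

7.62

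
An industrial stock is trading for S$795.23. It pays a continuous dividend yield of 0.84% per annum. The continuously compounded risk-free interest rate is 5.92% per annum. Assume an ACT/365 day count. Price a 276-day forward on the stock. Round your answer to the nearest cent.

S$826.37

F = S·e^((r − q)T) = 795.23 · e^((0.0592 − 0.0084) × 276/365)
= 795.23 · e^0.038413 = 795.23 × 1.039160
F = S$826.37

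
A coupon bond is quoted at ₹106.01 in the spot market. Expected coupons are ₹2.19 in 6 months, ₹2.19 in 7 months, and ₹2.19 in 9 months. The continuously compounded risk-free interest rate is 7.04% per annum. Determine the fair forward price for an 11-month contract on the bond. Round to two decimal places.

PV(coupons) I = 2.19·e^(−0.0704·6/12) + 2.19·e^(−0.0704·7/12) + 2.19·e^(−0.0704·9/12)
I = 2.1143 + 2.1019 + 2.0774 = 6.2936
F = (S − I)·e^(rT) = (106.01 − 6.2936) · e^(0.0704·11/12)
= 99.7164 · e^0.064533 = 99.7164 × 1.066661 = ₹106.36

₹106.36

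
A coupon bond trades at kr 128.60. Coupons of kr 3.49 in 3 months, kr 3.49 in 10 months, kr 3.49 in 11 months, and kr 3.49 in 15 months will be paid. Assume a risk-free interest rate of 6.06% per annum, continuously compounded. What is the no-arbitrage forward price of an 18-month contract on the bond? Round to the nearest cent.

PV(coupons) I = 3.49·e^(−0.0606·3/12) + 3.49·e^(−0.0606·10/12) + 3.49·e^(−0.0606·11/12) + 3.49·e^(−0.0606·15/12)
I = 3.4375 + 3.3181 + 3.3014 + 3.2354 = 13.2924
F = (S − I)·e^(rT) = (128.60 − 13.2924) · e^(0.0606·18/12)
= 115.3076 · e^0.090900 = 115.3076 × 1.095159 = kr 126.28

kr 126.28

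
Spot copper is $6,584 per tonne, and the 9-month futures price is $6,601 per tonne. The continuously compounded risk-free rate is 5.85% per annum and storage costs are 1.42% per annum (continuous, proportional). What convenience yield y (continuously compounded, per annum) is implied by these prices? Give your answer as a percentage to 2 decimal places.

6.93%

F = S·e^((r+u−y)T) ⇒ (r+u−y) = ln(F/S)/T
ln(6601/6584) = 0.002579; /T ⇒ 0.003439
y = r + u − ln(F/S)/T = 0.0585 + 0.0142 − 0.003439 = 0.069261
y = 6.93%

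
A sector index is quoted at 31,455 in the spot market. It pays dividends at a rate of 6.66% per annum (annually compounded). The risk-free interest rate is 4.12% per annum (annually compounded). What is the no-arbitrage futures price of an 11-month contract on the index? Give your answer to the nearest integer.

F = S · (1+r)^T / (1+q)^T
= 31455 × 1.037703 / 1.060885 = 31455 × 0.978148
F = 30,768

30,768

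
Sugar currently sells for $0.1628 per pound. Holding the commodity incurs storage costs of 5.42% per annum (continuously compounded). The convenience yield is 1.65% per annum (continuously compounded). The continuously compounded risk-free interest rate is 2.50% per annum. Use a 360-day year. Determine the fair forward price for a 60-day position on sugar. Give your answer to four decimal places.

Net carry = r + u − y = 0.0250 + 0.0542 − 0.0165 = 0.0627
F = S·e^((r+u−y)T) = 0.1628 · e^(0.0627 × 60/360) = 0.1628 · e^0.010450
= 0.1628 × 1.010505 = $0.1645 per pound

$0.1645 per pound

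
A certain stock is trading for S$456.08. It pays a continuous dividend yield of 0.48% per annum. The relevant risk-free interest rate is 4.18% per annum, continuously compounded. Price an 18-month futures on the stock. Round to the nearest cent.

S$482.11

F = S·e^((r − q)T) = 456.08 · e^((0.0418 − 0.0048) × 18/12)
= 456.08 · e^0.055500 = 456.08 × 1.057069
F = S$482.11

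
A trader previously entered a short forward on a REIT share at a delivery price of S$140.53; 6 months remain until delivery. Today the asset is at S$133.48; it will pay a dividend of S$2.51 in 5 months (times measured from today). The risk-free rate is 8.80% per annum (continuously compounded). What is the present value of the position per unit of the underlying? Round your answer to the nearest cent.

S$3.42

PV(remaining dividends) I = 2.51·e^(−0.0880·5/12) = 2.4196
Current forward F = (S − I)·e^(rT) = (133.48 − 2.4196)·e^(0.0880·6/12) = 131.0604 × 1.044982 = 136.9558
Value (long) = (F − K)·e^(−rT) = (136.9558 − 140.53) × 0.956954 = -3.4203
Short position value = −(long value) = S$3.42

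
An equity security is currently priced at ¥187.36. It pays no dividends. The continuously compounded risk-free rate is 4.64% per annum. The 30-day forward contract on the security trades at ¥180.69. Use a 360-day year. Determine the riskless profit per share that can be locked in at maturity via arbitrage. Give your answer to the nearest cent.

Fair forward: F* = S·e^(carry·T), with carry = r = 0.0464
F* = 187.36 · e^(0.0464 × 30/360) = 187.36 · e^0.003867 = 187.36 × 1.003874 = ¥188.0858
Market ¥180.69 < fair ¥188.0858: forward underpriced → reverse cash-and-carry (short spot, go long the forward).
At maturity, profit = |F_mkt − F*| = |180.69 − 188.0858| = ¥7.40 per share

¥7.40 per share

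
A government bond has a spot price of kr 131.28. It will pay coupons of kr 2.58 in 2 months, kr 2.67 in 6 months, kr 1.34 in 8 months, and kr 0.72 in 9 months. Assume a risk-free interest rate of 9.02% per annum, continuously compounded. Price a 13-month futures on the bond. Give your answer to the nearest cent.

PV(coupons) I = 2.58·e^(−0.0902·2/12) + 2.67·e^(−0.0902·6/12) + 1.34·e^(−0.0902·8/12) + 0.72·e^(−0.0902·9/12)
I = 2.5415 + 2.5523 + 1.2618 + 0.6729 = 7.0285
F = (S − I)·e^(rT) = (131.28 − 7.0285) · e^(0.0902·13/12)
= 124.2515 · e^0.097717 = 124.2515 × 1.102651 = kr 137.01

kr 137.01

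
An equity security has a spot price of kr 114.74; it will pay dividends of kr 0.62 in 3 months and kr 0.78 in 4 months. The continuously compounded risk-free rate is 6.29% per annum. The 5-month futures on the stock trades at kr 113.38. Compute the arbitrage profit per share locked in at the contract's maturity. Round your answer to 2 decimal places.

kr 3.00 per share

PV(dividends) I = 0.62·e^(−0.0629·3/12) + 0.78·e^(−0.0629·4/12) = 1.3741
Fair futures F* = (S − I)·e^(rT) = (114.74 − 1.3741)·e^0.026208 = 113.3659 × 1.026554 = 116.3762
Market kr 113.38 < fair 116.3762: forward underpriced → reverse cash-and-carry (short the stock, invest proceeds at r, pay the dividends, go long the forward).
Profit at T = |F_mkt − F*| = |113.38 − 116.3762| = kr 3.00 per share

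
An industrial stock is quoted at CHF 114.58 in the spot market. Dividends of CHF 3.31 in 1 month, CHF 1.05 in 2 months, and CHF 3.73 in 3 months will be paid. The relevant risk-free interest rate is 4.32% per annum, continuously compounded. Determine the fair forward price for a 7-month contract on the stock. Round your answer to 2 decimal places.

CHF 109.27

PV(dividends) I = 3.31·e^(−0.0432·1/12) + 1.05·e^(−0.0432·2/12) + 3.73·e^(−0.0432·3/12)
I = 3.2981 + 1.0425 + 3.6899 = 8.0305
F = (S − I)·e^(rT) = (114.58 − 8.0305) · e^(0.0432·7/12)
= 106.5495 · e^0.025200 = 106.5495 × 1.025520 = CHF 109.27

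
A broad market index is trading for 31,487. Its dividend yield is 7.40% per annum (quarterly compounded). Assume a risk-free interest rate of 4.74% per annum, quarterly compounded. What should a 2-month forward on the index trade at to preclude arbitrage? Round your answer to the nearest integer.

31,350

F = S · (1+r/4)^(4T) / (1+q/4)^(4T)
= 31487 × 1.007884 / 1.012296 = 31487 × 0.995642
F = 31,350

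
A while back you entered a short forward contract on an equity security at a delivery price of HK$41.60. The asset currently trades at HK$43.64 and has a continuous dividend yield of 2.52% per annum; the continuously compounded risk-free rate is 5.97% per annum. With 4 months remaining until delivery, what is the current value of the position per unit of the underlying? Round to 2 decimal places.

-HK$2.49

Current fair forward for the remaining 4 months: F = S·e^((r − q)·T), (r − q) = 0.0597 − 0.0252 = 0.0345
F = 43.64 · e^(0.0345 × 4/12) = 43.64 × 1.011566 = 44.1447
Value of long forward = (F − K)·e^(−rT) = (44.1447 − 41.60) · e^(−0.0597·4/12)
= 2.5447 × 0.980297 = 2.49
Short position value = −(long value) = -HK$2.49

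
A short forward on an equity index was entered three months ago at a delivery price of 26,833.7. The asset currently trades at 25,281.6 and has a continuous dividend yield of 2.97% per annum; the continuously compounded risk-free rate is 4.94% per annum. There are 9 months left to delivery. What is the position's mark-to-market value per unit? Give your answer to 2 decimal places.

Current fair forward for the remaining 9 months: F = S·e^((r − q)·T), (r − q) = 0.0494 − 0.0297 = 0.0197
F = 25281.6 · e^(0.0197 × 9/12) = 25281.6 × 1.01488469 = 25657.9088
Value of long forward = (F − K)·e^(−rT) = (25657.9088 − 26833.7) · e^(−0.0494·9/12)
= -1175.7912 × 0.96362795 = -1133.03
Short position value = −(long value) = 1133.03

1133.03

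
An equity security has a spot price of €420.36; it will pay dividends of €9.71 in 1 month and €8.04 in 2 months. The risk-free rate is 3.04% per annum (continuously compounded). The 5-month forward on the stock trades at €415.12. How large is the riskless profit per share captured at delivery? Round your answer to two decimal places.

€7.31 per share

PV(dividends) I = 9.71·e^(−0.0304·1/12) + 8.04·e^(−0.0304·2/12) = 17.6848
Fair forward F* = (S − I)·e^(rT) = (420.36 − 17.6848)·e^0.012667 = 402.6752 × 1.012748 = 407.8085
Market €415.12 > fair 407.8085: forward overpriced → cash-and-carry (borrow at r, buy the stock and collect the dividends, short the forward).
Profit at T = |F_mkt − F*| = |415.12 − 407.8085| = €7.31 per share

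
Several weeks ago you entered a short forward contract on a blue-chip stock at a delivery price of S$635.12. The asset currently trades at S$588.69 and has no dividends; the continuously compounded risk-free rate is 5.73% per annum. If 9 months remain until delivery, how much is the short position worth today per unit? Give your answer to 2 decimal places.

S$19.71

Current fair forward for the remaining 9 months: F = S·e^(r·T), r = 0.0573
F = 588.69 · e^(0.0573 × 9/12) = 588.69 × 1.043912 = 614.5406
Value of long forward = (F − K)·e^(−rT) = (614.5406 − 635.12) · e^(−0.0573·9/12)
= -20.5794 × 0.957935 = -19.71
Short position value = −(long value) = S$19.71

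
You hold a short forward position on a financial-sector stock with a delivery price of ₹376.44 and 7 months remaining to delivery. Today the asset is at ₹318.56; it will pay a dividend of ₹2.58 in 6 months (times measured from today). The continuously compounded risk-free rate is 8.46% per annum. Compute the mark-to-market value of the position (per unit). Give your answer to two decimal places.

₹42.23

PV(remaining dividends) I = 2.58·e^(−0.0846·6/12) = 2.4731
Current forward F = (S − I)·e^(rT) = (318.56 − 2.4731)·e^(0.0846·7/12) = 316.0869 × 1.050588 = 332.0771
Value (long) = (F − K)·e^(−rT) = (332.0771 − 376.44) × 0.951848 = -42.2267
Short position value = −(long value) = ₹42.23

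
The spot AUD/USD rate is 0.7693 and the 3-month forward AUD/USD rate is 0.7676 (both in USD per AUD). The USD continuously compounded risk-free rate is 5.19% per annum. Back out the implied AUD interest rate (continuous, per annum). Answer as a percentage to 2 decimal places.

6.07%

F = S·e^((r_USD − r_AUD)T) ⇒ r_AUD = r_USD − ln(F/S)/T
ln(0.7676/0.7693) = -0.002212; /(3/12) = -0.008848
r_AUD = 0.0519 + 0.008848 = 0.060748
r_AUD = 6.07%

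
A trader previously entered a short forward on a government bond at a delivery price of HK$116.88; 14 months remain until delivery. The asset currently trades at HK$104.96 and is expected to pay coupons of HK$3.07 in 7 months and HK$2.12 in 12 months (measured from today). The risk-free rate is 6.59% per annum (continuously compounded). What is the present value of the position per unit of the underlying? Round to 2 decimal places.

PV(remaining coupons) I = 3.07·e^(−0.0659·7/12) + 2.12·e^(−0.0659·12/12) = 4.9390
Current forward F = (S − I)·e^(rT) = (104.96 − 4.9390)·e^(0.0659·14/12) = 100.0210 × 1.079916 = 108.0143
Value (long) = (F − K)·e^(−rT) = (108.0143 − 116.88) × 0.925998 = -8.2096
Short position value = −(long value) = HK$8.21

HK$8.21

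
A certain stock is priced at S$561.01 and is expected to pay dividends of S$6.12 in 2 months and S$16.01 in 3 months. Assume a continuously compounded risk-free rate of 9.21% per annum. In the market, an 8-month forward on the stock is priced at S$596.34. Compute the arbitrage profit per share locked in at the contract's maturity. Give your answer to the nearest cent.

S$22.85 per share

PV(dividends) I = 6.12·e^(−0.0921·2/12) + 16.01·e^(−0.0921·3/12) = 21.6724
Fair forward F* = (S − I)·e^(rT) = (561.01 − 21.6724)·e^0.061400 = 539.3376 × 1.063324 = 573.4906
Market S$596.34 > fair 573.4906: forward overpriced → cash-and-carry (borrow at r, buy the stock and collect the dividends, short the forward).
Profit at T = |F_mkt − F*| = |596.34 − 573.4906| = S$22.85 per share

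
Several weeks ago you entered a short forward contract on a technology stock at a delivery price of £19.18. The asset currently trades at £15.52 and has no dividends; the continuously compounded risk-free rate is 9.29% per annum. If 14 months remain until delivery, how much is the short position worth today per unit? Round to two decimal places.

£1.69

Current fair forward for the remaining 14 months: F = S·e^(r·T), r = 0.0929
F = 15.52 · e^(0.0929 × 14/12) = 15.52 × 1.114475 = 17.2967
Value of long forward = (F − K)·e^(−rT) = (17.2967 − 19.18) · e^(−0.0929·14/12)
= -1.8833 × 0.897284 = -1.69
Short position value = −(long value) = £1.69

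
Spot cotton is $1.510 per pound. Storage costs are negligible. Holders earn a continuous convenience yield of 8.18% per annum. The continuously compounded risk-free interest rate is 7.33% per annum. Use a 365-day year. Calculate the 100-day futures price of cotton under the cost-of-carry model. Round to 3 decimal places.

$1.506 per pound

Net carry = r + u − y = 0.0733 + 0.0000 − 0.0818 = -0.0085
F = S·e^((r+u−y)T) = 1.510 · e^(-0.0085 × 100/365) = 1.510 · e^-0.002329
= 1.510 × 0.997674 = $1.506 per pound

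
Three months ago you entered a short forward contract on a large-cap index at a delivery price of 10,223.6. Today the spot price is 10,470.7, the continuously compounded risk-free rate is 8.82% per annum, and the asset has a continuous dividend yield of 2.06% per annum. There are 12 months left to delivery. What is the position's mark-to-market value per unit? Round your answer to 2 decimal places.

Current fair forward for the remaining 12 months: F = S·e^((r − q)·T), (r − q) = 0.0882 − 0.0206 = 0.0676
F = 10470.7 · e^(0.0676 × 12/12) = 10470.7 × 1.06993725 = 11202.9920
Value of long forward = (F − K)·e^(−rT) = (11202.9920 − 10223.6) · e^(−0.0882·12/12)
= 979.3920 × 0.91557774 = 896.71
Short position value = −(long value) = -896.71

-896.71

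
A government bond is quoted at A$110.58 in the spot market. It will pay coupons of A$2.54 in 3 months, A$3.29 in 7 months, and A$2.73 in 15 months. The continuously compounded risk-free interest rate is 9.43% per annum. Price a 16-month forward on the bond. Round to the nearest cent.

PV(coupons) I = 2.54·e^(−0.0943·3/12) + 3.29·e^(−0.0943·7/12) + 2.73·e^(−0.0943·15/12)
I = 2.4808 + 3.1139 + 2.4264 = 8.0211
F = (S − I)·e^(rT) = (110.58 − 8.0211) · e^(0.0943·16/12)
= 102.5589 · e^0.125733 = 102.5589 × 1.133979 = A$116.30

A$116.30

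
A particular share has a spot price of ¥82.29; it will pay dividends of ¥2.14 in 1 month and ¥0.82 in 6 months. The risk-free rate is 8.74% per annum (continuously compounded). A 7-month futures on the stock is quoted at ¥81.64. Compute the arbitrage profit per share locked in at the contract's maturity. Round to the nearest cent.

PV(dividends) I = 2.14·e^(−0.0874·1/12) + 0.82·e^(−0.0874·6/12) = 2.9094
Fair futures F* = (S − I)·e^(rT) = (82.29 − 2.9094)·e^0.050983 = 79.3806 × 1.052305 = 83.5326
Market ¥81.64 < fair 83.5326: forward underpriced → reverse cash-and-carry (short the stock, invest proceeds at r, pay the dividends, go long the forward).
Profit at T = |F_mkt − F*| = |81.64 − 83.5326| = ¥1.89 per share

¥1.89 per share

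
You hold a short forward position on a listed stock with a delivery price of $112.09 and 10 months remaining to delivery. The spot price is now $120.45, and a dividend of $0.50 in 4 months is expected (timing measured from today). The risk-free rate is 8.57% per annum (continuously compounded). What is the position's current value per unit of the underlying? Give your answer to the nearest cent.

PV(remaining dividends) I = 0.50·e^(−0.0857·4/12) = 0.4859
Current forward F = (S − I)·e^(rT) = (120.45 − 0.4859)·e^(0.0857·10/12) = 119.9641 × 1.074029 = 128.8449
Value (long) = (F − K)·e^(−rT) = (128.8449 − 112.09) × 0.931074 = 15.6001
Short position value = −(long value) = -$15.60

-$15.60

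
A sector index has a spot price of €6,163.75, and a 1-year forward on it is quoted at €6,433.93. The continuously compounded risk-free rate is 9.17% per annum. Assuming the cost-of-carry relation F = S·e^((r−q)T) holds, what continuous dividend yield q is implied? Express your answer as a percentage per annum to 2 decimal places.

4.88%

From F = S·e^((r−q)T): (r − q) = ln(F/S)/T
ln(6433.93/6163.75) = ln(1.043834) = 0.042900
(r − q) = 0.042900 / (1) = 0.042900
q = r − ln(F/S)/T = 0.0917 − 0.042900 = 0.048800
q = 4.88%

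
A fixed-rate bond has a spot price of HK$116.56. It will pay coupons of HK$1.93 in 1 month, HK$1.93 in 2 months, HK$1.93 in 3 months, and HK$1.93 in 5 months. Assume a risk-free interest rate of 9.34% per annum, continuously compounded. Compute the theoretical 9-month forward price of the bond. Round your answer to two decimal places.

HK$116.91

PV(coupons) I = 1.93·e^(−0.0934·1/12) + 1.93·e^(−0.0934·2/12) + 1.93·e^(−0.0934·3/12) + 1.93·e^(−0.0934·5/12)
I = 1.9150 + 1.9002 + 1.8855 + 1.8563 = 7.5570
F = (S − I)·e^(rT) = (116.56 − 7.5570) · e^(0.0934·9/12)
= 109.0030 · e^0.070050 = 109.0030 × 1.072562 = HK$116.91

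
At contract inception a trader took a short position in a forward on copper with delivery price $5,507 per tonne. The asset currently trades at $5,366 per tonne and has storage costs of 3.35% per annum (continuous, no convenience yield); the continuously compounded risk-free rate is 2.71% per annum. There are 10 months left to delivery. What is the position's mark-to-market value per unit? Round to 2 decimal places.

-$133.88 per tonne

Current fair forward for the remaining 10 months: F = S·e^((r + u)·T), (r + u) = 0.0271 + 0.0335 = 0.0606
F = 5366 · e^(0.0606 × 10/12) = 5366 × 1.05179686 = 5643.9420
Value of long forward = (F − K)·e^(−rT) = (5643.9420 − 5507) · e^(−0.0271·10/12)
= 136.9420 × 0.97766976 = 133.88
Short position value = −(long value) = -$133.88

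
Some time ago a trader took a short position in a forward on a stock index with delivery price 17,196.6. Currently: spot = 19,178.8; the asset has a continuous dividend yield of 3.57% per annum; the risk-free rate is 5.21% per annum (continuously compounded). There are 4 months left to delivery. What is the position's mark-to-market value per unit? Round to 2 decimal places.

Current fair forward for the remaining 4 months: F = S·e^((r − q)·T), (r − q) = 0.0521 − 0.0357 = 0.0164
F = 19178.8 · e^(0.0164 × 4/12) = 19178.8 × 1.00548164 = 19283.9313
Value of long forward = (F − K)·e^(−rT) = (19283.9313 − 17196.6) · e^(−0.0521·4/12)
= 2087.3313 × 0.98278326 = 2051.39
Short position value = −(long value) = -2051.39

-2051.39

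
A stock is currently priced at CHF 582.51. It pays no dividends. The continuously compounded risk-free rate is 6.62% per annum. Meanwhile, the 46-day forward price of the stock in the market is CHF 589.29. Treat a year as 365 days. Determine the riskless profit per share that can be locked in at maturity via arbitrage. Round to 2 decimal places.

Fair forward: F* = S·e^(carry·T), with carry = r = 0.0662
F* = 582.51 · e^(0.0662 × 46/365) = 582.51 · e^0.008343 = 582.51 × 1.008378 = CHF 587.3903
Market CHF 589.29 > fair CHF 587.3903: forward overpriced → cash-and-carry (buy spot, short the forward).
At maturity, profit = |F_mkt − F*| = |589.29 − 587.3903| = CHF 1.90 per share

CHF 1.90 per share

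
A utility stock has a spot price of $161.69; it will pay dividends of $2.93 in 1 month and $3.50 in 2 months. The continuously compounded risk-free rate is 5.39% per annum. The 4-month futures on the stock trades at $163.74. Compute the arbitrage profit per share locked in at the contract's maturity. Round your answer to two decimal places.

$5.62 per share

PV(dividends) I = 2.93·e^(−0.0539·1/12) + 3.50·e^(−0.0539·2/12) = 6.3856
Fair futures F* = (S − I)·e^(rT) = (161.69 − 6.3856)·e^0.017967 = 155.3044 × 1.018129 = 158.1199
Market $163.74 > fair 158.1199: forward overpriced → cash-and-carry (borrow at r, buy the stock and collect the dividends, short the forward).
Profit at T = |F_mkt − F*| = |163.74 − 158.1199| = $5.62 per share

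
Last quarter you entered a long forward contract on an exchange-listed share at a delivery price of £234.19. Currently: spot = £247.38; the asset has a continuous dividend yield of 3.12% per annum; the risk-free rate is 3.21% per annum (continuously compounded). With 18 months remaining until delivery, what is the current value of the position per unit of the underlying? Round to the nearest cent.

£12.89

Current fair forward for the remaining 18 months: F = S·e^((r − q)·T), (r − q) = 0.0321 − 0.0312 = 0.0009
F = 247.38 · e^(0.0009 × 18/12) = 247.38 × 1.001351 = 247.7142
Value of long forward = (F − K)·e^(−rT) = (247.7142 − 234.19) · e^(−0.0321·18/12)
= 13.5242 × 0.952991 = 12.89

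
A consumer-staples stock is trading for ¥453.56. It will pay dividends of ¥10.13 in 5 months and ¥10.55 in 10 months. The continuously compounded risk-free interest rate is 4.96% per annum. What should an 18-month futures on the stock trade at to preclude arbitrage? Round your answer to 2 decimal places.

PV(dividends) I = 10.13·e^(−0.0496·5/12) + 10.55·e^(−0.0496·10/12)
I = 9.9228 + 10.1228 = 20.0456
F = (S − I)·e^(rT) = (453.56 − 20.0456) · e^(0.0496·18/12)
= 433.5144 · e^0.074400 = 433.5144 × 1.077238 = ¥467.00

¥467.00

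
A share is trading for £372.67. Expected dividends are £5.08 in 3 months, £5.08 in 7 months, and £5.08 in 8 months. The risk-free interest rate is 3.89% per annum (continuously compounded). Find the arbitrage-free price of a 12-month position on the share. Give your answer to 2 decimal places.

PV(dividends) I = 5.08·e^(−0.0389·3/12) + 5.08·e^(−0.0389·7/12) + 5.08·e^(−0.0389·8/12)
I = 5.0308 + 4.9660 + 4.9500 = 14.9468
F = (S − I)·e^(rT) = (372.67 − 14.9468) · e^(0.0389·12/12)
= 357.7232 · e^0.038900 = 357.7232 × 1.039667 = £371.91

£371.91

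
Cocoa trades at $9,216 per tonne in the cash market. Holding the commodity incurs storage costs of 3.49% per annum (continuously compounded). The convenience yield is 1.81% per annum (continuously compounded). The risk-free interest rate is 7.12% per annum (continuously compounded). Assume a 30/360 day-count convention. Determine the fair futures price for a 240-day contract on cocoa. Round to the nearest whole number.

Net carry = r + u − y = 0.0712 + 0.0349 − 0.0181 = 0.0880
F = S·e^((r+u−y)T) = 9216 · e^(0.0880 × 240/360) = 9216 · e^0.058667
= 9216 × 1.060422 = $9,773 per tonne

$9,773 per tonne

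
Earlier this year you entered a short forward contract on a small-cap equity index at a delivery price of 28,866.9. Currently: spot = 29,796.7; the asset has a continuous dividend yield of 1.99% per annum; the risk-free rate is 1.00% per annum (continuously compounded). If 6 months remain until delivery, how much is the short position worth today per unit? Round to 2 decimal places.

Current fair forward for the remaining 6 months: F = S·e^((r − q)·T), (r − q) = 0.0100 − 0.0199 = -0.0099
F = 29796.7 · e^(-0.0099 × 6/12) = 29796.7 × 0.99506223 = 29649.5707
Value of long forward = (F − K)·e^(−rT) = (29649.5707 − 28866.9) · e^(−0.0100·6/12)
= 782.6707 × 0.99501248 = 778.77
Short position value = −(long value) = -778.77

-778.77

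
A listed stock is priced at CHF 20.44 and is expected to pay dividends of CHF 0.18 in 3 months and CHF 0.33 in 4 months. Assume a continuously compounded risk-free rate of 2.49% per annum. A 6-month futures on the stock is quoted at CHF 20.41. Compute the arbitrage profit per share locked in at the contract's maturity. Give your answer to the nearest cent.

PV(dividends) I = 0.18·e^(−0.0249·3/12) + 0.33·e^(−0.0249·4/12) = 0.5062
Fair futures F* = (S − I)·e^(rT) = (20.44 − 0.5062)·e^0.012450 = 19.9338 × 1.012528 = 20.1835
Market CHF 20.41 > fair 20.1835: forward overpriced → cash-and-carry (borrow at r, buy the stock and collect the dividends, short the forward).
Profit at T = |F_mkt − F*| = |20.41 − 20.1835| = CHF 0.23 per share

CHF 0.23 per share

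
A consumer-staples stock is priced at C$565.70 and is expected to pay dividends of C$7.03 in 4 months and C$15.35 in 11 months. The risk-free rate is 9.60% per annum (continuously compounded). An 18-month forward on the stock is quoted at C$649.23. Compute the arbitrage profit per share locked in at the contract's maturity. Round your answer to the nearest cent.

PV(dividends) I = 7.03·e^(−0.0960·4/12) + 15.35·e^(−0.0960·11/12) = 20.8655
Fair forward F* = (S − I)·e^(rT) = (565.70 − 20.8655)·e^0.144000 = 544.8345 × 1.154884 = 629.2206
Market C$649.23 > fair 629.2206: forward overpriced → cash-and-carry (borrow at r, buy the stock and collect the dividends, short the forward).
Profit at T = |F_mkt − F*| = |649.23 − 629.2206| = C$20.01 per share

C$20.01 per share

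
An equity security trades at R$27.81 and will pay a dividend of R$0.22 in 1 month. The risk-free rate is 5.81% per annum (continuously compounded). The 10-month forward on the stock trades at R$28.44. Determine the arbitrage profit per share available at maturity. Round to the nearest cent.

R$0.52 per share

PV(dividends) I = 0.22·e^(−0.0581·1/12) = 0.2189
Fair forward F* = (S − I)·e^(rT) = (27.81 − 0.2189)·e^0.048417 = 27.5911 × 1.049608 = 28.9598
Market R$28.44 < fair 28.9598: forward underpriced → reverse cash-and-carry (short the stock, invest proceeds at r, pay the dividends, go long the forward).
Profit at T = |F_mkt − F*| = |28.44 − 28.9598| = R$0.52 per share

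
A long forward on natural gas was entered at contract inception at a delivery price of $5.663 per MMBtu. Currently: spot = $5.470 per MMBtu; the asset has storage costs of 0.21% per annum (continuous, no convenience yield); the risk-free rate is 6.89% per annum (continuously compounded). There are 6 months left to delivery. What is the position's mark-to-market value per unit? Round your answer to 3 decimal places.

$0.005 per MMBtu

Current fair forward for the remaining 6 months: F = S·e^((r + u)·T), (r + u) = 0.0689 + 0.0021 = 0.0710
F = 5.470 · e^(0.0710 × 6/12) = 5.470 × 1.036138 = 5.6677
Value of long forward = (F − K)·e^(−rT) = (5.6677 − 5.663) · e^(−0.0689·6/12)
= 0.0047 × 0.966137 = 0.005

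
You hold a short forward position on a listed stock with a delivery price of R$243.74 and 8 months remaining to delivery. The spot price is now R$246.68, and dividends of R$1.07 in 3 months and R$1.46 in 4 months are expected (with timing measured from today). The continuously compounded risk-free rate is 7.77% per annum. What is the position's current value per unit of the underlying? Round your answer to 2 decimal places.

-R$12.77

PV(remaining dividends) I = 1.07·e^(−0.0777·3/12) + 1.46·e^(−0.0777·4/12) = 2.4721
Current forward F = (S − I)·e^(rT) = (246.68 − 2.4721)·e^(0.0777·8/12) = 244.2079 × 1.053165 = 257.1912
Value (long) = (F − K)·e^(−rT) = (257.1912 − 243.74) × 0.949519 = 12.7722
Short position value = −(long value) = -R$12.77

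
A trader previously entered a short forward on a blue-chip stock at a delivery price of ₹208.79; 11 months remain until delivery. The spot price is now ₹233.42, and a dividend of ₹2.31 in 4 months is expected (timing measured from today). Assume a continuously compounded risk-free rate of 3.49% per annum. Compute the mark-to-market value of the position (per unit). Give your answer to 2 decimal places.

PV(remaining dividends) I = 2.31·e^(−0.0349·4/12) = 2.2833
Current forward F = (S − I)·e^(rT) = (233.42 − 2.2833)·e^(0.0349·11/12) = 231.1367 × 1.032509 = 238.6507
Value (long) = (F − K)·e^(−rT) = (238.6507 − 208.79) × 0.968515 = 28.9205
Short position value = −(long value) = -₹28.92

-₹28.92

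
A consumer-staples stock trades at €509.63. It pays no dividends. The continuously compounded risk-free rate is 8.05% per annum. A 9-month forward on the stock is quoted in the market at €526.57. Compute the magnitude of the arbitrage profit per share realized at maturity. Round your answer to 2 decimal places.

€14.78 per share

Fair forward: F* = S·e^(carry·T), with carry = r = 0.0805
F* = 509.63 · e^(0.0805 × 9/12) = 509.63 · e^0.060375 = 509.63 × 1.062235 = €541.3468
Market €526.57 < fair €541.3468: forward underpriced → reverse cash-and-carry (short spot, go long the forward).
At maturity, profit = |F_mkt − F*| = |526.57 − 541.3468| = €14.78 per share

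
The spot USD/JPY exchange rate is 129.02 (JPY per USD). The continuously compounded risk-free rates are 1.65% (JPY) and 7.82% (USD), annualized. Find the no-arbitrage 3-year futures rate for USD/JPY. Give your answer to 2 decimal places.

107.22

F = S·e^((r_JPY − r_USD)T) = 129.02 · e^((0.0165 − 0.0782) × 3)
= 129.02 · e^-0.185100 = 129.02 × 0.831021
F = 107.22 JPY per USD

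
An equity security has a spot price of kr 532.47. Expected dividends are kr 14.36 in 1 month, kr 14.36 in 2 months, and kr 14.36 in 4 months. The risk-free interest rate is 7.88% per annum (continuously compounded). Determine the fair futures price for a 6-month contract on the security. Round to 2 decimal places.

PV(dividends) I = 14.36·e^(−0.0788·1/12) + 14.36·e^(−0.0788·2/12) + 14.36·e^(−0.0788·4/12)
I = 14.2660 + 14.1726 + 13.9877 = 42.4263
F = (S − I)·e^(rT) = (532.47 − 42.4263) · e^(0.0788·6/12)
= 490.0437 · e^0.039400 = 490.0437 × 1.040186 = kr 509.74

kr 509.74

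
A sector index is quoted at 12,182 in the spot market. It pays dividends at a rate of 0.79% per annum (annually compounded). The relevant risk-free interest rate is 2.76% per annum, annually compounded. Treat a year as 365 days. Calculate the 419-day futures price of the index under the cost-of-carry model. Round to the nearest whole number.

F = S · (1+r)^T / (1+q)^T
= 12182 × 1.031747 / 1.009074 = 12182 × 1.022469
F = 12,456

12,456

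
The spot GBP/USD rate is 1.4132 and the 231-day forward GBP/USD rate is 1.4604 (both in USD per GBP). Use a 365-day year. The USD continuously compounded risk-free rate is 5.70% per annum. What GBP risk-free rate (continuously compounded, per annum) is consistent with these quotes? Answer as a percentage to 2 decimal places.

F = S·e^((r_USD − r_GBP)T) ⇒ r_GBP = r_USD − ln(F/S)/T
ln(1.4604/1.4132) = 0.032854; /(231/365) = 0.051912
r_GBP = 0.0570 − 0.051912 = 0.005088
r_GBP = 0.51%

0.51%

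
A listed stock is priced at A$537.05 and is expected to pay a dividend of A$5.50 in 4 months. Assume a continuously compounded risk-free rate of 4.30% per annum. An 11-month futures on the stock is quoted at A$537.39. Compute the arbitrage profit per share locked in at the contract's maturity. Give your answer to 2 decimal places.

A$15.61 per share

PV(dividends) I = 5.50·e^(−0.0430·4/12) = 5.4217
Fair futures F* = (S − I)·e^(rT) = (537.05 − 5.4217)·e^0.039417 = 531.6283 × 1.040204 = 553.0019
Market A$537.39 < fair 553.0019: forward underpriced → reverse cash-and-carry (short the stock, invest proceeds at r, pay the dividends, go long the forward).
Profit at T = |F_mkt − F*| = |537.39 − 553.0019| = A$15.61 per share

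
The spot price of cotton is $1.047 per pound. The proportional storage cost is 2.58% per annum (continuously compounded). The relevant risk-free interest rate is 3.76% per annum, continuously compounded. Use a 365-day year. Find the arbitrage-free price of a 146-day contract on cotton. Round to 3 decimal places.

$1.074 per pound

Net carry = r + u − y = 0.0376 + 0.0258 − 0.0000 = 0.0634
F = S·e^((r+u−y)T) = 1.047 · e^(0.0634 × 146/365) = 1.047 · e^0.025360
= 1.047 × 1.025684 = $1.074 per pound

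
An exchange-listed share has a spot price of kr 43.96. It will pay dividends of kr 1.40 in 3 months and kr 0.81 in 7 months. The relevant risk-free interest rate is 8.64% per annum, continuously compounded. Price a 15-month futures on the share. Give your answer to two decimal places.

kr 46.59

PV(dividends) I = 1.40·e^(−0.0864·3/12) + 0.81·e^(−0.0864·7/12)
I = 1.3701 + 0.7702 = 2.1403
F = (S − I)·e^(rT) = (43.96 − 2.1403) · e^(0.0864·15/12)
= 41.8197 · e^0.108000 = 41.8197 × 1.114048 = kr 46.59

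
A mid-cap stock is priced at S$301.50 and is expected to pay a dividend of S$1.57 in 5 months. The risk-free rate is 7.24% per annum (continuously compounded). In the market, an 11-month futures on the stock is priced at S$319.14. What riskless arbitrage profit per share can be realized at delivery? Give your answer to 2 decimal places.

S$1.42 per share

PV(dividends) I = 1.57·e^(−0.0724·5/12) = 1.5233
Fair futures F* = (S − I)·e^(rT) = (301.50 − 1.5233)·e^0.066367 = 299.9767 × 1.068619 = 320.5608
Market S$319.14 < fair 320.5608: forward underpriced → reverse cash-and-carry (short the stock, invest proceeds at r, pay the dividends, go long the forward).
Profit at T = |F_mkt − F*| = |319.14 − 320.5608| = S$1.42 per share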